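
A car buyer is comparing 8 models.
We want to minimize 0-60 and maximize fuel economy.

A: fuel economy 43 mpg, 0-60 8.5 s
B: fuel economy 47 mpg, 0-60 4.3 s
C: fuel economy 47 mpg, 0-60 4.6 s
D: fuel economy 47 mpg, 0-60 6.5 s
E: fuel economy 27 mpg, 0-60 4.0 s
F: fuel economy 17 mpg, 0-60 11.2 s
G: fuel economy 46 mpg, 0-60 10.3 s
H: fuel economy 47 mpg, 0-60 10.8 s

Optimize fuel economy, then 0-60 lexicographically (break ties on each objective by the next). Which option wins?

B

First maximize fuel economy: best is 47, kept {B, C, D, H}.
Then minimize 0-60: best is 4.3, kept {B}.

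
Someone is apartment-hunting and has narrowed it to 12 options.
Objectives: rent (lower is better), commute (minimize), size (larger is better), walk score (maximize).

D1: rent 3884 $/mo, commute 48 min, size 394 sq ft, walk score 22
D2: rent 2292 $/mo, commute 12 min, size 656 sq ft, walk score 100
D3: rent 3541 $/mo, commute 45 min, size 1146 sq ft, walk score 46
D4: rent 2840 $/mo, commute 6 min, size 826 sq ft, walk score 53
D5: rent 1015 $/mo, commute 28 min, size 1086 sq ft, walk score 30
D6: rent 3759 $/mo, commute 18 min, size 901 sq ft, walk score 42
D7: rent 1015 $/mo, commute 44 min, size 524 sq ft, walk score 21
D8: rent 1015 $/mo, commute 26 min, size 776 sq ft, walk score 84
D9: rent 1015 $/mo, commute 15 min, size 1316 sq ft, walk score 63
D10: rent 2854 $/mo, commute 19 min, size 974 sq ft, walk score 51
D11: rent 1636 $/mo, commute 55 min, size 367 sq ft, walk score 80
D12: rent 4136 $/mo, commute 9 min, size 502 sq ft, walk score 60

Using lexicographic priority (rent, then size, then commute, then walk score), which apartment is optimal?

First minimize rent: best is 1015, kept {D5, D7, D8, D9}.
Then maximize size: best is 1316, kept {D9}.

D9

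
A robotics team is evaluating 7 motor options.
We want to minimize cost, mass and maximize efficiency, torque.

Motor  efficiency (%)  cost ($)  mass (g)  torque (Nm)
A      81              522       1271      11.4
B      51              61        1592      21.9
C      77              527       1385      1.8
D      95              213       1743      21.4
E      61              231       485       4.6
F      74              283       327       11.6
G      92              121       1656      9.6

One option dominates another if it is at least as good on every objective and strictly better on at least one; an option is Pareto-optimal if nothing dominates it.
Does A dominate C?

Yes

A vs C: efficiency 81≥77, cost 522≤527, mass 1271≤1385, torque 11.4≥1.8 — A is at least as good on every objective with at least one strict improvement.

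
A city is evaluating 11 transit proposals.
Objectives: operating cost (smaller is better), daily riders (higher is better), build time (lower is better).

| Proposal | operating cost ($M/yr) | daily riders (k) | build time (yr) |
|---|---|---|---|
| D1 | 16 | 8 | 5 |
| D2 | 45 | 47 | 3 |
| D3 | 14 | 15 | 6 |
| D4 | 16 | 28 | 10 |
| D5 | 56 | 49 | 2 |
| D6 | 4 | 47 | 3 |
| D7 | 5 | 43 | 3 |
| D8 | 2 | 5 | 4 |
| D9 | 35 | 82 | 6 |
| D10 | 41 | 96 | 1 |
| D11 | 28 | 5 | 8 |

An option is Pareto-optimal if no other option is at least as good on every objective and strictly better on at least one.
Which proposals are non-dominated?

D1: dominated by D6 (operating cost 4≤16, daily riders 47≥8, build time 3≤5).
D2: dominated by D6 (operating cost 4≤45, daily riders 47≥47, build time 3≤3).
D3: dominated by D6 (operating cost 4≤14, daily riders 47≥15, build time 3≤6).
D4: dominated by D6 (operating cost 4≤16, daily riders 47≥28, build time 3≤10).
D5: dominated by D10 (operating cost 41≤56, daily riders 96≥49, build time 1≤2).
D6: not dominated.
D7: dominated by D6 (operating cost 4≤5, daily riders 47≥43, build time 3≤3).
D8: not dominated (best operating cost).
D9: not dominated.
D10: not dominated (best daily riders).
D11: dominated by D1 (operating cost 16≤28, daily riders 8≥5, build time 5≤8).

D6, D8, D9, D10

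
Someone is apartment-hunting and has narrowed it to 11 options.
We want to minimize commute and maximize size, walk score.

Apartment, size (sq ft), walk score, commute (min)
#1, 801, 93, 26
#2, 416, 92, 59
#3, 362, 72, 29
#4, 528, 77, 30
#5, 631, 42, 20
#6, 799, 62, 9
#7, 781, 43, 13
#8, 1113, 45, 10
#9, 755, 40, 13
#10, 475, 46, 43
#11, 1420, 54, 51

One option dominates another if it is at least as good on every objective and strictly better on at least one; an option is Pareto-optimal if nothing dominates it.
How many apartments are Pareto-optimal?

4

#1: not dominated (best walk score).
#2: dominated by #1 (size 801≥416, walk score 93≥92, commute 26≤59).
#3: dominated by #1 (size 801≥362, walk score 93≥72, commute 26≤29).
#4: dominated by #1 (size 801≥528, walk score 93≥77, commute 26≤30).
#5: dominated by #6 (size 799≥631, walk score 62≥42, commute 9≤20).
#6: not dominated (best commute).
#7: dominated by #6 (size 799≥781, walk score 62≥43, commute 9≤13).
#8: not dominated.
#9: dominated by #6 (size 799≥755, walk score 62≥40, commute 9≤13).
#10: dominated by #1 (size 801≥475, walk score 93≥46, commute 26≤43).
#11: not dominated (best size).
Pareto-optimal: #1, #6, #8, #11 → 4.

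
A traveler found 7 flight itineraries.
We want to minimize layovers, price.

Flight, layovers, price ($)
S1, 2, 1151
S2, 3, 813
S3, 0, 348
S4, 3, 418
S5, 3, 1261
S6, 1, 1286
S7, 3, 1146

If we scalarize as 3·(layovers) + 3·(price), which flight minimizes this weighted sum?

S1: 3·2 + 3·1151 = 3459
S2: 3·3 + 3·813 = 2448
S3: 3·0 + 3·348 = 1044
S4: 3·3 + 3·418 = 1263
S5: 3·3 + 3·1261 = 3792
S6: 3·1 + 3·1286 = 3861
S7: 3·3 + 3·1146 = 3447
Lowest: S3 at 1044.

S3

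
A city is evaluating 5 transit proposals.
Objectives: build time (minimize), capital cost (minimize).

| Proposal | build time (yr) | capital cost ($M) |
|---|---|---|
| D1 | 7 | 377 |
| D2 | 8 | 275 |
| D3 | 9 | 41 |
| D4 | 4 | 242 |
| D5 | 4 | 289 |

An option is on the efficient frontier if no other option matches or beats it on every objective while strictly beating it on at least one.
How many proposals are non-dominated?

2

D1: dominated by D4 (build time 4≤7, capital cost 242≤377).
D2: dominated by D4 (build time 4≤8, capital cost 242≤275).
D3: not dominated (best capital cost).
D4: not dominated.
D5: dominated by D4 (build time 4≤4, capital cost 242≤289).
Pareto-optimal: D3, D4 → 2.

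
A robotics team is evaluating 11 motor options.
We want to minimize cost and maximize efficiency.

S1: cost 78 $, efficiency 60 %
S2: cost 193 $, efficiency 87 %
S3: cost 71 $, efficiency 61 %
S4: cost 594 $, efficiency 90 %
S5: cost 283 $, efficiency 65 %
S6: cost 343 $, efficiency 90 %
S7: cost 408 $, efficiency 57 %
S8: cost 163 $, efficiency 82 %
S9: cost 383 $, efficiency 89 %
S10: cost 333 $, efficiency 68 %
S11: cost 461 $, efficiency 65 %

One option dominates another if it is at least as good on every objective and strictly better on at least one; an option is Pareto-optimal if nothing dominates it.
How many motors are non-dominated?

4

S1: dominated by S3 (cost 71≤78, efficiency 61≥60).
S2: not dominated.
S3: not dominated (best cost).
S4: dominated by S6 (cost 343≤594, efficiency 90≥90).
S5: dominated by S2 (cost 193≤283, efficiency 87≥65).
S6: not dominated.
S7: dominated by S1 (cost 78≤408, efficiency 60≥57).
S8: not dominated.
S9: dominated by S6 (cost 343≤383, efficiency 90≥89).
S10: dominated by S2 (cost 193≤333, efficiency 87≥68).
S11: dominated by S2 (cost 193≤461, efficiency 87≥65).
Pareto-optimal: S2, S3, S6, S8 → 4.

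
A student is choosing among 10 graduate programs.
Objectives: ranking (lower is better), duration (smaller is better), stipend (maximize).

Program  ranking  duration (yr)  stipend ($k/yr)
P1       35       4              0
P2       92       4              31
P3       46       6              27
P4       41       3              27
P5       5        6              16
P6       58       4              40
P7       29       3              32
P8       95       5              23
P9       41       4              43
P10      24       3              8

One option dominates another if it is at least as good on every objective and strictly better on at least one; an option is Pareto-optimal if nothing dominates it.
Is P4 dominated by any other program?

Yes

P7 vs P4: ranking 29≤41, duration 3≤3, stipend 32≥27 — P7 is at least as good on every objective and strictly better on at least one, so P7 dominates P4.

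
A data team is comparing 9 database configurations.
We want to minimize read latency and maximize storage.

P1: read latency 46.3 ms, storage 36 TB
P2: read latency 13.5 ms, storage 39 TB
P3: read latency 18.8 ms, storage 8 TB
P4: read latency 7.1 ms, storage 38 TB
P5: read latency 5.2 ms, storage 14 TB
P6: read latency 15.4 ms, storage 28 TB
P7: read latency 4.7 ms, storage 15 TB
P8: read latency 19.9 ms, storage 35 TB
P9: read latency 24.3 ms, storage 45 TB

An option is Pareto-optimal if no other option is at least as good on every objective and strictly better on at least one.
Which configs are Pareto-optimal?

P1: dominated by P2 (read latency 13.5≤46.3, storage 39≥36).
P2: not dominated.
P3: dominated by P2 (read latency 13.5≤18.8, storage 39≥8).
P4: not dominated.
P5: dominated by P7 (read latency 4.7≤5.2, storage 15≥14).
P6: dominated by P2 (read latency 13.5≤15.4, storage 39≥28).
P7: not dominated (best read latency).
P8: dominated by P2 (read latency 13.5≤19.9, storage 39≥35).
P9: not dominated (best storage).

P2, P4, P7, P9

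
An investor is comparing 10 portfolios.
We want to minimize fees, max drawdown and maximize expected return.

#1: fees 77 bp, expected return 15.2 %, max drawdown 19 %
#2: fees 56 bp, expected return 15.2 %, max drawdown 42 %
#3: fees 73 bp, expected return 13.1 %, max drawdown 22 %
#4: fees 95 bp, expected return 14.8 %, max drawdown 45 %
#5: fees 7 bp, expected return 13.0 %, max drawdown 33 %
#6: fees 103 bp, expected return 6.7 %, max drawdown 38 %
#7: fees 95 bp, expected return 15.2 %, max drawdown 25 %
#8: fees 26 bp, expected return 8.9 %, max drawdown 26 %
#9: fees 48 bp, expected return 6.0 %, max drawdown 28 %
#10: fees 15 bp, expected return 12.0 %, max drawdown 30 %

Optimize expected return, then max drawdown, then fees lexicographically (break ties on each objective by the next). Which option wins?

#1

First maximize expected return: best is 15.2, kept {#1, #2, #7}.
Then minimize max drawdown: best is 19, kept {#1}.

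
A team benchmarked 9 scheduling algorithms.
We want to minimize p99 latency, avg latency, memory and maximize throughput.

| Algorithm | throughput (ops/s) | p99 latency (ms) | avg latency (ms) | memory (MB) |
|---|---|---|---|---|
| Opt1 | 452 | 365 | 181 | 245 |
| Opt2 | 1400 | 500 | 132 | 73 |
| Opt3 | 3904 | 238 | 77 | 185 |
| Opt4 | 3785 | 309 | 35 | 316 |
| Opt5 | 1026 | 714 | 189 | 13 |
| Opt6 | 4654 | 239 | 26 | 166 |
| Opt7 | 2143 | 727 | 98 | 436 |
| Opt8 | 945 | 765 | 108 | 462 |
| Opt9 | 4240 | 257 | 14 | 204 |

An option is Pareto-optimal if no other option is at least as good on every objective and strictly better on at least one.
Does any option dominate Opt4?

Yes

Opt6 vs Opt4: throughput 4654≥3785, p99 latency 239≤309, avg latency 26≤35, memory 166≤316 — Opt6 is at least as good on every objective and strictly better on at least one, so Opt6 dominates Opt4.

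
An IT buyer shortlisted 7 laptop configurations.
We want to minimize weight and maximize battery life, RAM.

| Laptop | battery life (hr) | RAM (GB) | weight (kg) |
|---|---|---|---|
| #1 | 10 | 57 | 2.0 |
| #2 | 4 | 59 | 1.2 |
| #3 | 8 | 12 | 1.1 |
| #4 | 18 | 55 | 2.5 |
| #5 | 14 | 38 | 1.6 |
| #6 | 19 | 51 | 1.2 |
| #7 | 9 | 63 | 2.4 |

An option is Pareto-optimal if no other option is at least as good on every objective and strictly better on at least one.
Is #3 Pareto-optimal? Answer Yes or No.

Yes

#1: worse on weight (2.0 vs 1.1).
#2: worse on battery life (4 vs 8).
#4: worse on weight (2.5 vs 1.1).
#5: worse on weight (1.6 vs 1.1).
#6: worse on weight (1.2 vs 1.1).
#7: worse on weight (2.4 vs 1.1).
No option is at least as good as #3 on every objective and strictly better on one.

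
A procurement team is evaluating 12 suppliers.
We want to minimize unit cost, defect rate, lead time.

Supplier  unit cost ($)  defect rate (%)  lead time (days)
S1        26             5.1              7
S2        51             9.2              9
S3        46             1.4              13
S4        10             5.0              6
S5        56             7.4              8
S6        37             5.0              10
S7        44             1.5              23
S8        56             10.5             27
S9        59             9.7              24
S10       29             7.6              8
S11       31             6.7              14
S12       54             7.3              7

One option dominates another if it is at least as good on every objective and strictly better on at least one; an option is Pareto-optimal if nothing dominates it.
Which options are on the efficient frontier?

S3, S4, S7

S1: dominated by S4 (unit cost 10≤26, defect rate 5.0≤5.1, lead time 6≤7).
S2: dominated by S1 (unit cost 26≤51, defect rate 5.1≤9.2, lead time 7≤9).
S3: not dominated (best defect rate).
S4: not dominated (best unit cost).
S5: dominated by S1 (unit cost 26≤56, defect rate 5.1≤7.4, lead time 7≤8).
S6: dominated by S4 (unit cost 10≤37, defect rate 5.0≤5.0, lead time 6≤10).
S7: not dominated.
S8: dominated by S1 (unit cost 26≤56, defect rate 5.1≤10.5, lead time 7≤27).
S9: dominated by S1 (unit cost 26≤59, defect rate 5.1≤9.7, lead time 7≤24).
S10: dominated by S1 (unit cost 26≤29, defect rate 5.1≤7.6, lead time 7≤8).
S11: dominated by S1 (unit cost 26≤31, defect rate 5.1≤6.7, lead time 7≤14).
S12: dominated by S1 (unit cost 26≤54, defect rate 5.1≤7.3, lead time 7≤7).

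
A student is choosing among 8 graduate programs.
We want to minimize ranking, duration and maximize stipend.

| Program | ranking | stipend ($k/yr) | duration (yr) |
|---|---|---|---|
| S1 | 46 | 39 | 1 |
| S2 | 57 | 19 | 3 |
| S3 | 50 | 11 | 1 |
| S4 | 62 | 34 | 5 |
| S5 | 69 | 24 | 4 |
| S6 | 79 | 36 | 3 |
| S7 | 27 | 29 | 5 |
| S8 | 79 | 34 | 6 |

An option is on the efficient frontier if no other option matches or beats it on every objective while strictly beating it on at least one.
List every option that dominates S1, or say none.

none

S2: worse on ranking (57 vs 46).
S3: worse on ranking (50 vs 46).
S4: worse on ranking (62 vs 46).
S5: worse on ranking (69 vs 46).
S6: worse on ranking (79 vs 46).
S7: worse on stipend (29 vs 39).
S8: worse on ranking (79 vs 46).
No option dominates S1.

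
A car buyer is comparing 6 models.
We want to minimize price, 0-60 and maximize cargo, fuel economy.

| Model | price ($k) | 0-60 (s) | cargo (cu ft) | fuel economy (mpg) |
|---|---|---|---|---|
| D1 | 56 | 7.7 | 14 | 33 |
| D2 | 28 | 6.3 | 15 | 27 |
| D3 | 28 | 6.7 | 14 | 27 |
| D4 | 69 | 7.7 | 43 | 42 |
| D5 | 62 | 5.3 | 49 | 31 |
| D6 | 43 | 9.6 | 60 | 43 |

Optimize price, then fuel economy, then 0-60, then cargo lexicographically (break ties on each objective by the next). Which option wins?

D2

First minimize price: best is 28, kept {D2, D3}.
Then maximize fuel economy: best is 27, kept {D2, D3}.
Then minimize 0-60: best is 6.3, kept {D2}.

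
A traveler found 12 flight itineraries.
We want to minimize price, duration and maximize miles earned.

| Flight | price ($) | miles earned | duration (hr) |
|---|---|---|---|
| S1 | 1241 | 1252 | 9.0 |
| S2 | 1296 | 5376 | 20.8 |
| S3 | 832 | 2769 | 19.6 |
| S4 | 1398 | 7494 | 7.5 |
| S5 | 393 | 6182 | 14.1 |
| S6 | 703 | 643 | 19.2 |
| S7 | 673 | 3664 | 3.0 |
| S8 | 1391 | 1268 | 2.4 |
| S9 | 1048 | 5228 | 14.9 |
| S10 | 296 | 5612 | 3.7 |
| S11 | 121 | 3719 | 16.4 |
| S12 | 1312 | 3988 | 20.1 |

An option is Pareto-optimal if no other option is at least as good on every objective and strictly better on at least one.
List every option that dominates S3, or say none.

S5, S7, S10, S11

S5: price 393≤832, miles earned 6182≥2769, duration 14.1≤19.6 — dominates S3.
S7: price 673≤832, miles earned 3664≥2769, duration 3.0≤19.6 — dominates S3.
S10: price 296≤832, miles earned 5612≥2769, duration 3.7≤19.6 — dominates S3.
S11: price 121≤832, miles earned 3719≥2769, duration 16.4≤19.6 — dominates S3.
Others (S1, S2, S4, S6, S8, S9, S12) are each worse than S3 on at least one objective.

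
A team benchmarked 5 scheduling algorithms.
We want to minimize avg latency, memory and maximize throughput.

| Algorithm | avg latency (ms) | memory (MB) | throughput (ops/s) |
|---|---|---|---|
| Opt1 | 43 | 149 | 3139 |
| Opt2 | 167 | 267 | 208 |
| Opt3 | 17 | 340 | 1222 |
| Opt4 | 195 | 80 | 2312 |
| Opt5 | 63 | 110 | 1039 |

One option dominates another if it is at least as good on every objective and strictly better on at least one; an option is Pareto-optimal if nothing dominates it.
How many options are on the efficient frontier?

Opt1: not dominated (best throughput).
Opt2: dominated by Opt1 (avg latency 43≤167, memory 149≤267, throughput 3139≥208).
Opt3: not dominated (best avg latency).
Opt4: not dominated (best memory).
Opt5: not dominated.
Pareto-optimal: Opt1, Opt3, Opt4, Opt5 → 4.

4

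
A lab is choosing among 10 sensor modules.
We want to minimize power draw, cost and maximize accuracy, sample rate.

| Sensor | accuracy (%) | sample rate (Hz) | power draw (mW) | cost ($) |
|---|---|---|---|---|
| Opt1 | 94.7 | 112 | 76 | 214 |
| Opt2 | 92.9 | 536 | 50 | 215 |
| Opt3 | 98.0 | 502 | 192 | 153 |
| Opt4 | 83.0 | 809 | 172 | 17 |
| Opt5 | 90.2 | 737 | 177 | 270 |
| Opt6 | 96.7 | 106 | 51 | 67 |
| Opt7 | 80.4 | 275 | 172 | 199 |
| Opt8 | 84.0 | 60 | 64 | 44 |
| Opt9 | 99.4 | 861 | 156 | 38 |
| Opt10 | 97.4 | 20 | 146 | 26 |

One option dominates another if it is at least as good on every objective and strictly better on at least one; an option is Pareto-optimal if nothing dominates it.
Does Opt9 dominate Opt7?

Opt9 vs Opt7: accuracy 99.4≥80.4, sample rate 861≥275, power draw 156≤172, cost 38≤199 — Opt9 is at least as good on every objective with at least one strict improvement.

Yes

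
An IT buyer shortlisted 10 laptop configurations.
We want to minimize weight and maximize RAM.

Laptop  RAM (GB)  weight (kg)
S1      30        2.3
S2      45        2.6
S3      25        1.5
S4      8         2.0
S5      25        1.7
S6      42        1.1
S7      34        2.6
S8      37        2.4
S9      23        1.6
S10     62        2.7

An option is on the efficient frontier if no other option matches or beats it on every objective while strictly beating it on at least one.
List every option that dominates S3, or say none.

S6

S6: RAM 42≥25, weight 1.1≤1.5 — dominates S3.
Others (S1, S2, S4, S5, S7, S8, S9, S10) are each worse than S3 on at least one objective.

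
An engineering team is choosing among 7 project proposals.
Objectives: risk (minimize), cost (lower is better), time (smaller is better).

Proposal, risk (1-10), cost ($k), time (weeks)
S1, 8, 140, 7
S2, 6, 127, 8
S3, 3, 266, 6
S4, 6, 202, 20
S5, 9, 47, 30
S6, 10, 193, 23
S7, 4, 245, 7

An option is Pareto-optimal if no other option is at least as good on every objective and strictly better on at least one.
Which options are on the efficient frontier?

S1, S2, S3, S5, S7

S1: not dominated.
S2: not dominated.
S3: not dominated (best risk).
S4: dominated by S2 (risk 6≤6, cost 127≤202, time 8≤20).
S5: not dominated (best cost).
S6: dominated by S1 (risk 8≤10, cost 140≤193, time 7≤23).
S7: not dominated.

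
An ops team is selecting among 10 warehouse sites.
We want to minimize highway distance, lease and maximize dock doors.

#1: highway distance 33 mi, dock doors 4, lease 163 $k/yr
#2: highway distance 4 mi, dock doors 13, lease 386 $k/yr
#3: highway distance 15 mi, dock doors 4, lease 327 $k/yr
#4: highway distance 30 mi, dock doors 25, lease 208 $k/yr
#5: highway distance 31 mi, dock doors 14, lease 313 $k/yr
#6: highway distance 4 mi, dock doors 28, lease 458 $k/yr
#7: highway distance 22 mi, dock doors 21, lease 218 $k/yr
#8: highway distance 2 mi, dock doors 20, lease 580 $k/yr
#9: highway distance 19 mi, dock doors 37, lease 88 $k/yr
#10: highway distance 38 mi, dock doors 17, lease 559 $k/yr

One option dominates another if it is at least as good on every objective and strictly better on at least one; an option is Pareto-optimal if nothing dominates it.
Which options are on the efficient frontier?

#2, #3, #6, #8, #9

#1: dominated by #9 (highway distance 19≤33, dock doors 37≥4, lease 88≤163).
#2: not dominated.
#3: not dominated.
#4: dominated by #9 (highway distance 19≤30, dock doors 37≥25, lease 88≤208).
#5: dominated by #4 (highway distance 30≤31, dock doors 25≥14, lease 208≤313).
#6: not dominated.
#7: dominated by #9 (highway distance 19≤22, dock doors 37≥21, lease 88≤218).
#8: not dominated (best highway distance).
#9: not dominated (best dock doors).
#10: dominated by #4 (highway distance 30≤38, dock doors 25≥17, lease 208≤559).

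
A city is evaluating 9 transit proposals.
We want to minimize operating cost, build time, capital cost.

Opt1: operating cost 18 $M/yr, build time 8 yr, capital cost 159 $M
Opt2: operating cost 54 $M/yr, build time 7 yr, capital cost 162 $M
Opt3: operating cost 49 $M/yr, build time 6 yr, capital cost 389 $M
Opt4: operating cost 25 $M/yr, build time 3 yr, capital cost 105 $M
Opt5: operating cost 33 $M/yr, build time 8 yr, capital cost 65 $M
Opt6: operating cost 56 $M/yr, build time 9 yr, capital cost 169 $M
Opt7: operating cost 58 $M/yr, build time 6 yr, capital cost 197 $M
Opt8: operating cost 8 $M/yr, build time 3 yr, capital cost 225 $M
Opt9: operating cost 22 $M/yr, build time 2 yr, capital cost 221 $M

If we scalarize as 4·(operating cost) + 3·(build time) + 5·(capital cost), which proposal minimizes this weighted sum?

Opt1: 4·18 + 3·8 + 5·159 = 891
Opt2: 4·54 + 3·7 + 5·162 = 1047
Opt3: 4·49 + 3·6 + 5·389 = 2159
Opt4: 4·25 + 3·3 + 5·105 = 634
Opt5: 4·33 + 3·8 + 5·65 = 481
Opt6: 4·56 + 3·9 + 5·169 = 1096
Opt7: 4·58 + 3·6 + 5·197 = 1235
Opt8: 4·8 + 3·3 + 5·225 = 1166
Opt9: 4·22 + 3·2 + 5·221 = 1199
Lowest: Opt5 at 481.

Opt5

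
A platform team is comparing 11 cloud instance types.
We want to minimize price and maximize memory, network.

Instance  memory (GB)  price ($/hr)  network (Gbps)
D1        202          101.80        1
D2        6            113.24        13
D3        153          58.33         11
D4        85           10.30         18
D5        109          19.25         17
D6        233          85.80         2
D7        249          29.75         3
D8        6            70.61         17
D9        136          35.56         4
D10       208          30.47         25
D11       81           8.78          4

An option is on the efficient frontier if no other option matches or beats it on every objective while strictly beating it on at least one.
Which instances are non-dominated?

D4, D5, D7, D10, D11

D1: dominated by D6 (memory 233≥202, price 85.80≤101.80, network 2≥1).
D2: dominated by D4 (memory 85≥6, price 10.30≤113.24, network 18≥13).
D3: dominated by D10 (memory 208≥153, price 30.47≤58.33, network 25≥11).
D4: not dominated.
D5: not dominated.
D6: dominated by D7 (memory 249≥233, price 29.75≤85.80, network 3≥2).
D7: not dominated (best memory).
D8: dominated by D4 (memory 85≥6, price 10.30≤70.61, network 18≥17).
D9: dominated by D10 (memory 208≥136, price 30.47≤35.56, network 25≥4).
D10: not dominated (best network).
D11: not dominated (best price).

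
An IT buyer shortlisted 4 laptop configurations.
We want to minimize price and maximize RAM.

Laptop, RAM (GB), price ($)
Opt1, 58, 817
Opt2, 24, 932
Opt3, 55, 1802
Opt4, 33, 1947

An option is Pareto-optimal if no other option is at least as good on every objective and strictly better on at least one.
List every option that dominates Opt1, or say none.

none

Opt2: worse on RAM (24 vs 58).
Opt3: worse on RAM (55 vs 58).
Opt4: worse on RAM (33 vs 58).
No option dominates Opt1.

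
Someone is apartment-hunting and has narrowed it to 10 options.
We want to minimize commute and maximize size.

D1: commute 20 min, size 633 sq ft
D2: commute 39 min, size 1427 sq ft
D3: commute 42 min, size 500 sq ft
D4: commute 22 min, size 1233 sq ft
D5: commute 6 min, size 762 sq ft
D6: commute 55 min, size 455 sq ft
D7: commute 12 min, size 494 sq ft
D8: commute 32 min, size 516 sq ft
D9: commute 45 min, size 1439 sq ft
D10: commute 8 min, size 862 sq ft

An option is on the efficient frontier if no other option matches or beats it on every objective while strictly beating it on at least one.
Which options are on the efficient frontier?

D1: dominated by D5 (commute 6≤20, size 762≥633).
D2: not dominated.
D3: dominated by D1 (commute 20≤42, size 633≥500).
D4: not dominated.
D5: not dominated (best commute).
D6: dominated by D1 (commute 20≤55, size 633≥455).
D7: dominated by D5 (commute 6≤12, size 762≥494).
D8: dominated by D1 (commute 20≤32, size 633≥516).
D9: not dominated (best size).
D10: not dominated.

D2, D4, D5, D9, D10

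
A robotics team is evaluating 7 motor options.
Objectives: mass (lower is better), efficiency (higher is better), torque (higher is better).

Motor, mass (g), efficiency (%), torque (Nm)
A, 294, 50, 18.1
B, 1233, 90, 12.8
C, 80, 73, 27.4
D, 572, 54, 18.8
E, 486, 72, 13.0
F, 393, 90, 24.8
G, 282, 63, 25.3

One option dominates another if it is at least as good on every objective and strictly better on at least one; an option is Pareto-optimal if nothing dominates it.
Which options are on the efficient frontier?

A: dominated by C (mass 80≤294, efficiency 73≥50, torque 27.4≥18.1).
B: dominated by F (mass 393≤1233, efficiency 90≥90, torque 24.8≥12.8).
C: not dominated (best mass).
D: dominated by C (mass 80≤572, efficiency 73≥54, torque 27.4≥18.8).
E: dominated by C (mass 80≤486, efficiency 73≥72, torque 27.4≥13.0).
F: not dominated.
G: dominated by C (mass 80≤282, efficiency 73≥63, torque 27.4≥25.3).

C, F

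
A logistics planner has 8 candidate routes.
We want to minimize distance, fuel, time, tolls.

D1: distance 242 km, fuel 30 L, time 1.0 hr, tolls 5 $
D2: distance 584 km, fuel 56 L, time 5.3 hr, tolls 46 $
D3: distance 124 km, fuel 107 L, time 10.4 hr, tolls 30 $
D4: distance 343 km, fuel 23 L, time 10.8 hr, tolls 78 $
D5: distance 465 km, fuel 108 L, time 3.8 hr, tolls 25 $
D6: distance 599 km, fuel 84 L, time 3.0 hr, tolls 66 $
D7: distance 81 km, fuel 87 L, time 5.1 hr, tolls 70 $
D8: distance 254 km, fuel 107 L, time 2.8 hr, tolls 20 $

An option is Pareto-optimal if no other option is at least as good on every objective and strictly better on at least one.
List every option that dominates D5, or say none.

D1: distance 242≤465, fuel 30≤108, time 1.0≤3.8, tolls 5≤25 — dominates D5.
D8: distance 254≤465, fuel 107≤108, time 2.8≤3.8, tolls 20≤25 — dominates D5.
Others (D2, D3, D4, D6, D7) are each worse than D5 on at least one objective.

D1, D8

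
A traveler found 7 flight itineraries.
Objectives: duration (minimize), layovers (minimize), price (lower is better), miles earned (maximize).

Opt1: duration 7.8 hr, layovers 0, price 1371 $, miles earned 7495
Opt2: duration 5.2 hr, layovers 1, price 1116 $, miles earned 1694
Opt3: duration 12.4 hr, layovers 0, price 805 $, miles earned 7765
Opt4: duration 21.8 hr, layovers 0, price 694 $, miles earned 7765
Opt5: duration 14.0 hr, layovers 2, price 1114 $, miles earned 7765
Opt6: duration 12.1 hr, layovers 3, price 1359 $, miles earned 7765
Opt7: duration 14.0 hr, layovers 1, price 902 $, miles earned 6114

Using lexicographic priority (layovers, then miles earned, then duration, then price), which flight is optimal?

First minimize layovers: best is 0, kept {Opt1, Opt3, Opt4}.
Then maximize miles earned: best is 7765, kept {Opt3, Opt4}.
Then minimize duration: best is 12.4, kept {Opt3}.

Opt3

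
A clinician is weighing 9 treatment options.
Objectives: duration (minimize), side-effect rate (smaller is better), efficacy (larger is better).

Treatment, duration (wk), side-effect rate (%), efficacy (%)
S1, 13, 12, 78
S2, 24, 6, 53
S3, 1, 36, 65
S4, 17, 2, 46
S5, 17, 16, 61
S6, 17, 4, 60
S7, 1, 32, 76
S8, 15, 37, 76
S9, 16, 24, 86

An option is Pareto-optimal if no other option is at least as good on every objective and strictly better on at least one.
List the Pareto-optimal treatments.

S1, S4, S6, S7, S9

S1: not dominated.
S2: dominated by S6 (duration 17≤24, side-effect rate 4≤6, efficacy 60≥53).
S3: dominated by S7 (duration 1≤1, side-effect rate 32≤36, efficacy 76≥65).
S4: not dominated (best side-effect rate).
S5: dominated by S1 (duration 13≤17, side-effect rate 12≤16, efficacy 78≥61).
S6: not dominated.
S7: not dominated.
S8: dominated by S1 (duration 13≤15, side-effect rate 12≤37, efficacy 78≥76).
S9: not dominated (best efficacy).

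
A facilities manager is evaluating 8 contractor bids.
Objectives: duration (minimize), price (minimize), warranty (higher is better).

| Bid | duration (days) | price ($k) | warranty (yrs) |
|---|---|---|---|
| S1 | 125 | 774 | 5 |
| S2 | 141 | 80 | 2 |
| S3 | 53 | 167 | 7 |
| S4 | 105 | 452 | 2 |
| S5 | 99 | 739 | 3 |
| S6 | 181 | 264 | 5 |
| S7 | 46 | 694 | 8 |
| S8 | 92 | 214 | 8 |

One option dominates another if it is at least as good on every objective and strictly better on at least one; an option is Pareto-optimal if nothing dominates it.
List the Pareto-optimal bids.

S1: dominated by S3 (duration 53≤125, price 167≤774, warranty 7≥5).
S2: not dominated (best price).
S3: not dominated.
S4: dominated by S3 (duration 53≤105, price 167≤452, warranty 7≥2).
S5: dominated by S3 (duration 53≤99, price 167≤739, warranty 7≥3).
S6: dominated by S3 (duration 53≤181, price 167≤264, warranty 7≥5).
S7: not dominated (best duration).
S8: not dominated.

S2, S3, S7, S8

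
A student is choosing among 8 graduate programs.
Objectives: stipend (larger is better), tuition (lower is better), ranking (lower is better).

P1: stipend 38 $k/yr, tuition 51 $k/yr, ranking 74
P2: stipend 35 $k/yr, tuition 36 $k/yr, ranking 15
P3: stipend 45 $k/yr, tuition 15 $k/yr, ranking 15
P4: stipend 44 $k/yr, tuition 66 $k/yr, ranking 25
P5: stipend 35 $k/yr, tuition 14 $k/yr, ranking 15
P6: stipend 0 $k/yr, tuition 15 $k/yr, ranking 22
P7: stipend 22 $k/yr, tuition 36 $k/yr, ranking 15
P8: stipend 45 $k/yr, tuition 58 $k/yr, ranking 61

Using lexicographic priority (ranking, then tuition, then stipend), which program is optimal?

P5

First minimize ranking: best is 15, kept {P2, P3, P5, P7}.
Then minimize tuition: best is 14, kept {P5}.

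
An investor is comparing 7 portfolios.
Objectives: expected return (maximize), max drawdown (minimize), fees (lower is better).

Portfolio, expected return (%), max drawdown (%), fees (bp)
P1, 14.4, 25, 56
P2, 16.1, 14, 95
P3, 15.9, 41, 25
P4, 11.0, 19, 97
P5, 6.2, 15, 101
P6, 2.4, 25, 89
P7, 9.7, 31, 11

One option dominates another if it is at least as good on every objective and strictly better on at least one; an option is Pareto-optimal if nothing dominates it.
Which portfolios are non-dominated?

P1, P2, P3, P7

P1: not dominated.
P2: not dominated (best expected return).
P3: not dominated.
P4: dominated by P2 (expected return 16.1≥11.0, max drawdown 14≤19, fees 95≤97).
P5: dominated by P2 (expected return 16.1≥6.2, max drawdown 14≤15, fees 95≤101).
P6: dominated by P1 (expected return 14.4≥2.4, max drawdown 25≤25, fees 56≤89).
P7: not dominated (best fees).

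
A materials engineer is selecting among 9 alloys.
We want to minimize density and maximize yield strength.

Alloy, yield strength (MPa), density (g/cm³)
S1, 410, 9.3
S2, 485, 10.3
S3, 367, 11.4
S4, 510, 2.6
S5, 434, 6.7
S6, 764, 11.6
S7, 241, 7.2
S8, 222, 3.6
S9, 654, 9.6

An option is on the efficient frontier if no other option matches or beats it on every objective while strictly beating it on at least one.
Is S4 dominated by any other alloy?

No

S1: worse on yield strength (410 vs 510).
S2: worse on yield strength (485 vs 510).
S3: worse on yield strength (367 vs 510).
S5: worse on yield strength (434 vs 510).
S6: worse on density (11.6 vs 2.6).
S7: worse on yield strength (241 vs 510).
S8: worse on yield strength (222 vs 510).
S9: worse on density (9.6 vs 2.6).
No option is at least as good as S4 on every objective and strictly better on one.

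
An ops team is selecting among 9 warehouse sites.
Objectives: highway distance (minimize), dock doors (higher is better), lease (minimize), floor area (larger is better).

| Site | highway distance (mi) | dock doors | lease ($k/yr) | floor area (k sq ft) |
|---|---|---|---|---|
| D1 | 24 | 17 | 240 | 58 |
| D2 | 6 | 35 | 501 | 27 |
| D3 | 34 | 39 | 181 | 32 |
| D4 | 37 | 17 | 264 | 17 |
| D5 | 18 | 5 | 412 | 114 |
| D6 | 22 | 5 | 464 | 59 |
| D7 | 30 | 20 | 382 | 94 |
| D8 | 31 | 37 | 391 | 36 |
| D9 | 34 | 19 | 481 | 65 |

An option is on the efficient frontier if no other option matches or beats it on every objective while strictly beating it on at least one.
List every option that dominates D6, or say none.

D5: highway distance 18≤22, dock doors 5≥5, lease 412≤464, floor area 114≥59 — dominates D6.
Others (D1, D2, D3, D4, D7, D8, D9) are each worse than D6 on at least one objective.

D5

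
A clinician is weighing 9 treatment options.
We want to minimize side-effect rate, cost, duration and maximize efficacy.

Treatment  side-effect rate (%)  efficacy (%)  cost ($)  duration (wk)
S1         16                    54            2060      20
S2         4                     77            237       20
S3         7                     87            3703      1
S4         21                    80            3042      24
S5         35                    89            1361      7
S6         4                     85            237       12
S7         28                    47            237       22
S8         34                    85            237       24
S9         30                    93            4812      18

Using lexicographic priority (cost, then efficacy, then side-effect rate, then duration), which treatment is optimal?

S6

First minimize cost: best is 237, kept {S2, S6, S7, S8}.
Then maximize efficacy: best is 85, kept {S6, S8}.
Then minimize side-effect rate: best is 4, kept {S6}.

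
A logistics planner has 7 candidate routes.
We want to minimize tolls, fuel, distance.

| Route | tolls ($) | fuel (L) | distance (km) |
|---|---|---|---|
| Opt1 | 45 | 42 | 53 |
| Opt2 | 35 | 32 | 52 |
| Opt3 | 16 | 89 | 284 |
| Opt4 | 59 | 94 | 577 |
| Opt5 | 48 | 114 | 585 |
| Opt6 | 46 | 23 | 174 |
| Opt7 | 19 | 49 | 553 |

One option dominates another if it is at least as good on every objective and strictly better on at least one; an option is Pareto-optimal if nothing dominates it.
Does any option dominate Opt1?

Opt2 vs Opt1: tolls 35≤45, fuel 32≤42, distance 52≤53 — Opt2 is at least as good on every objective and strictly better on at least one, so Opt2 dominates Opt1.

Yes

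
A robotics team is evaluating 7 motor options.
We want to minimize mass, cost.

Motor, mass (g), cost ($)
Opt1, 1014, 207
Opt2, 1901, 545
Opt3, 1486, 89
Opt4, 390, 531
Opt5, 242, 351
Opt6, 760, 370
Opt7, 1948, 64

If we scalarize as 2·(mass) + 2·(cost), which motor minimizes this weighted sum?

Opt5

Opt1: 2·1014 + 2·207 = 2442
Opt2: 2·1901 + 2·545 = 4892
Opt3: 2·1486 + 2·89 = 3150
Opt4: 2·390 + 2·531 = 1842
Opt5: 2·242 + 2·351 = 1186
Opt6: 2·760 + 2·370 = 2260
Opt7: 2·1948 + 2·64 = 4024
Lowest: Opt5 at 1186.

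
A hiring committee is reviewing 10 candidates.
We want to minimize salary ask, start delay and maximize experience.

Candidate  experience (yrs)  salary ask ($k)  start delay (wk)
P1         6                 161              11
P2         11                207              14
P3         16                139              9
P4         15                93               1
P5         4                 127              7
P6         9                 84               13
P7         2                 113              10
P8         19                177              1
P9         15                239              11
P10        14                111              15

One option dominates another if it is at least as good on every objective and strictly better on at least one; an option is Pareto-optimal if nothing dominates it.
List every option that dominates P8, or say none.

none

P1: worse on experience (6 vs 19).
P2: worse on experience (11 vs 19).
P3: worse on experience (16 vs 19).
P4: worse on experience (15 vs 19).
P5: worse on experience (4 vs 19).
P6: worse on experience (9 vs 19).
P7: worse on experience (2 vs 19).
P9: worse on experience (15 vs 19).
P10: worse on experience (14 vs 19).
No option dominates P8.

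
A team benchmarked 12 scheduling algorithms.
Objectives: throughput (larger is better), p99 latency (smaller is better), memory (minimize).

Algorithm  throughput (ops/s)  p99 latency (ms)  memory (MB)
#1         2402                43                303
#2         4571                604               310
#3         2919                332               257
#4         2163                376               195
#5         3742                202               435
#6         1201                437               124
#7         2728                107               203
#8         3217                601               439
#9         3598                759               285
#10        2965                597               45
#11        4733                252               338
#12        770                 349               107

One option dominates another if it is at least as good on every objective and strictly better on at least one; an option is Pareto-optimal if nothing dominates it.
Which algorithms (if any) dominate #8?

#5, #11

#5: throughput 3742≥3217, p99 latency 202≤601, memory 435≤439 — dominates #8.
#11: throughput 4733≥3217, p99 latency 252≤601, memory 338≤439 — dominates #8.
Others (#1, #2, #3, #4, #6, #7, #9, #10, #12) are each worse than #8 on at least one objective.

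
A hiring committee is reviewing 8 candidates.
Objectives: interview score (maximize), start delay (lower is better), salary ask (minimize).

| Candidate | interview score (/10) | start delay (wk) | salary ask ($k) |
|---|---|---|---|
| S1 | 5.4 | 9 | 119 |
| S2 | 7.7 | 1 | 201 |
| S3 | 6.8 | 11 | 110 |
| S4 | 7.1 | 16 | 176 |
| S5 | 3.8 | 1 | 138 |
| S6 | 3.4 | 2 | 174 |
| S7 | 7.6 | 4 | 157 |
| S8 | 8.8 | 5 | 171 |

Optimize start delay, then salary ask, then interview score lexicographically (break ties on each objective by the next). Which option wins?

S5

First minimize start delay: best is 1, kept {S2, S5}.
Then minimize salary ask: best is 138, kept {S5}.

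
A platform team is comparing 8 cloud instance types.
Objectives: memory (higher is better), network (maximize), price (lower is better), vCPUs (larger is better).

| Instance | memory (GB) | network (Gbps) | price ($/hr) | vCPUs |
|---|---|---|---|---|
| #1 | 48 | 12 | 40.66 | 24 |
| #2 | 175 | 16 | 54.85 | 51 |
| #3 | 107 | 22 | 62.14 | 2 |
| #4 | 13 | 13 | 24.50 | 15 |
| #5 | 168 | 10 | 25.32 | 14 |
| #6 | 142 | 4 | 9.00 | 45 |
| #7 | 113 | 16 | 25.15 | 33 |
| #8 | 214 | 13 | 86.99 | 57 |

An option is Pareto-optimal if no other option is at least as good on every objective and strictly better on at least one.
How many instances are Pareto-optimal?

7

#1: dominated by #7 (memory 113≥48, network 16≥12, price 25.15≤40.66, vCPUs 33≥24).
#2: not dominated.
#3: not dominated (best network).
#4: not dominated.
#5: not dominated.
#6: not dominated (best price).
#7: not dominated.
#8: not dominated (best memory).
Pareto-optimal: #2, #3, #4, #5, #6, #7, #8 → 7.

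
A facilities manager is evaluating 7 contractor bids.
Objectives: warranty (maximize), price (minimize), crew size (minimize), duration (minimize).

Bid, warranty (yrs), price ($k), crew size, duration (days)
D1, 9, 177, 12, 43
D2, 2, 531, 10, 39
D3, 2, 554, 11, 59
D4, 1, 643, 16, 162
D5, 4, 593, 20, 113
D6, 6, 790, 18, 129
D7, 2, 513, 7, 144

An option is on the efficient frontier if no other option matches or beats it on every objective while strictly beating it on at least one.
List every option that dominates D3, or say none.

D2

D2: warranty 2≥2, price 531≤554, crew size 10≤11, duration 39≤59 — dominates D3.
Others (D1, D4, D5, D6, D7) are each worse than D3 on at least one objective.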